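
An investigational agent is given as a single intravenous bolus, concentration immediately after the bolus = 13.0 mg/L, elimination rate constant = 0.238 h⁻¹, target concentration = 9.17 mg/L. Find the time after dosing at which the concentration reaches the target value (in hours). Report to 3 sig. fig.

t = ln(C₀ / C) / k = ln(13.00 / 9.17) / 0.2380
  = ln(1.418) / 0.2380 = 0.3492 / 0.2380 = 1.467 h

1.47 h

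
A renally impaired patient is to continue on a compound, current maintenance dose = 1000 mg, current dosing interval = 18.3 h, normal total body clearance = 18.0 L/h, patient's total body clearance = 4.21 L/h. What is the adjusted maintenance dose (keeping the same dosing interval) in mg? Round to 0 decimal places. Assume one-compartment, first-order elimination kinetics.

234 mg

To keep the same average steady-state level, dosing rate must scale with clearance.
CL ratio = 4.21 / 18.0 = 0.2339
New dose (same interval) = 1000 × 0.2339 = 233.9 mg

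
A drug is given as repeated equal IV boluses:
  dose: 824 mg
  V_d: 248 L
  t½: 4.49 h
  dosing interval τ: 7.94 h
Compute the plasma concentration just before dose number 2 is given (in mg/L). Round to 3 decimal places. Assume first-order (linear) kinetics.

0.975 mg/L

C₀ per dose = Dose / Vd = 824 / 248 = 3.323 mg/L
k = ln2 / t½ = 0.693147 / 4.49 = 0.1544 h⁻¹
Fraction remaining after one interval: r = e^(−kτ) = e^(−0.1544 × 7.94) = 0.2935
Before dose 2, 1 dose has been given (aged 1τ).
C_trough = C₀ × r = 3.323 × 0.2935 = 0.9753 mg/L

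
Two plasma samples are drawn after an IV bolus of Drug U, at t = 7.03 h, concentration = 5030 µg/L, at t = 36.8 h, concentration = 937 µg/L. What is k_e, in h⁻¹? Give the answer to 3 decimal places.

0.056 h⁻¹

k = ln(C₁/C₂) / (t₂ − t₁) = ln(5030/937) / (36.8 − 7.03)
  = 1.680 / 29.77 = 0.05643 h⁻¹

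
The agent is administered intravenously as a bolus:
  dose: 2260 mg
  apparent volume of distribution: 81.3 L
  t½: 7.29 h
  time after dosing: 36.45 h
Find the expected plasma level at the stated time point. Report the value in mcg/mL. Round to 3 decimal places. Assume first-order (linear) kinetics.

C₀ = Dose / Vd = 2260 / 81.3 = 27.80 mg/L
k = ln2 / t½ = 0.693147 / 7.29 = 0.09508 h⁻¹
t / t½ = 36.45 / 7.29 = 5 half-lives
C = C₀ × (1/2)^5 = 27.80 × 0.03125 = 0.8688 mg/L
(0.8688 mg/L = 0.8688 mcg/mL)

0.869 mcg/mL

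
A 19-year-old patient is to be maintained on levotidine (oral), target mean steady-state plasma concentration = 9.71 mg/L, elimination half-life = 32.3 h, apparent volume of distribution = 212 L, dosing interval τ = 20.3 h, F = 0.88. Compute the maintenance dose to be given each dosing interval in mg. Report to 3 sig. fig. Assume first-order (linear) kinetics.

k = ln2 / t½ = 0.693147 / 32.3 = 0.02146 h⁻¹
CL = k × Vd = 0.02146 × 212 = 4.550 L/h
At steady state, F × (Dose/τ) = Css × CL.
Dose = Css × CL × τ / F = 9.71 × 4.550 × 20.3 / 0.88 = 1019 mg

1020 mg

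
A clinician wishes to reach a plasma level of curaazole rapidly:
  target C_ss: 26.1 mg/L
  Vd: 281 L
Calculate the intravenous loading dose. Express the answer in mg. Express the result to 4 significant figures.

7334 mg

LD = Css × Vd = 26.1 × 281 = 7334 mg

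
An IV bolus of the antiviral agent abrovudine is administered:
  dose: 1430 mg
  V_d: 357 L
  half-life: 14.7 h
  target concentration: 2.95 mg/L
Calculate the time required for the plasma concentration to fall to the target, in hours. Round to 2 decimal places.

C₀ = Dose / Vd = 1430 / 357 = 4.006 mg/L
k = ln2 / t½ = 0.693147 / 14.7 = 0.04715 h⁻¹
t = ln(C₀ / C) / k = ln(4.006 / 2.95) / 0.04715
  = ln(1.358) / 0.04715 = 0.3060 / 0.04715 = 6.490 h

6.49 h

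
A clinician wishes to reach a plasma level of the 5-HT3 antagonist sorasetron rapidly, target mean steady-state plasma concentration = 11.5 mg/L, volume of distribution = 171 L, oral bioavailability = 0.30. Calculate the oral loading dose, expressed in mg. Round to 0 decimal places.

LD = Css × Vd / F = 11.5 × 171 / 0.30 = 6555 mg

6555 mg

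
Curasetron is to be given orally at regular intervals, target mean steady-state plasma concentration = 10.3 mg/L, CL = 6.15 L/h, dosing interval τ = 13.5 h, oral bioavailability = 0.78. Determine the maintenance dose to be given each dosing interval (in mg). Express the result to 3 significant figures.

1100 mg

At steady state, F × (Dose/τ) = Css × CL.
Dose = Css × CL × τ / F = 10.3 × 6.150 × 13.5 / 0.78 = 1096 mg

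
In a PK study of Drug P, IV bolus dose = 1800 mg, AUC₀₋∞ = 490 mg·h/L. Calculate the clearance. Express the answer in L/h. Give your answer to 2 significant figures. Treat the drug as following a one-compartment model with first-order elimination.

3.7 L/h

CL = Dose / AUC = 1800 / 490 = 3.673 L/h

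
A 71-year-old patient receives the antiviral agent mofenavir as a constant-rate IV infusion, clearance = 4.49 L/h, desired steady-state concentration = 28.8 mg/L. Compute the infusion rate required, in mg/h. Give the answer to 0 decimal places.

129 mg/h

At steady state, infusion rate R₀ = Css × CL = 28.8 × 4.490 = 129.3 mg/h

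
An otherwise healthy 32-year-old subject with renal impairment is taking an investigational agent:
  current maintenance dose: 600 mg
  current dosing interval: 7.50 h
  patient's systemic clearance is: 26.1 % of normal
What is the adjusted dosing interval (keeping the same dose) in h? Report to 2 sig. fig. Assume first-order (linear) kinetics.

29 h

To keep the same average steady-state level, dosing rate must scale with clearance.
CL ratio = 26.1 / 100 = 0.2610
New interval (same dose) = 7.50 / 0.2610 = 28.74 h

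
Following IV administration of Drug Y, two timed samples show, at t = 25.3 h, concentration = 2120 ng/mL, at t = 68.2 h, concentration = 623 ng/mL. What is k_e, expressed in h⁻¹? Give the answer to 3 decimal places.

k = ln(C₁/C₂) / (t₂ − t₁) = ln(2120/623) / (68.2 − 25.3)
  = 1.225 / 42.90 = 0.02855 h⁻¹

0.029 h⁻¹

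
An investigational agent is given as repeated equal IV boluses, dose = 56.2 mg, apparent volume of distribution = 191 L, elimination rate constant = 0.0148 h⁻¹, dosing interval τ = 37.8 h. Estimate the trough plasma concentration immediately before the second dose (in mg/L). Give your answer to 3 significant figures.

0.168 mg/L

C₀ per dose = Dose / Vd = 56.2 / 191 = 0.2942 mg/L
Fraction remaining after one interval: r = e^(−kτ) = e^(−0.01480 × 37.8) = 0.5715
Before dose 2, 1 dose has been given (aged 1τ).
C_trough = C₀ × r = 0.2942 × 0.5715 = 0.1681 mg/L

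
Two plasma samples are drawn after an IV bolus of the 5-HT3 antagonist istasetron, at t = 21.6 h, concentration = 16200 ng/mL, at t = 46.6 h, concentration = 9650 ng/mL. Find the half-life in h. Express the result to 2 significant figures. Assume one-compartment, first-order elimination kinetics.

k = ln(C₁/C₂) / (t₂ − t₁) = ln(16200/9650) / (46.6 − 21.6)
  = 0.5181 / 25.00 = 0.02072 h⁻¹
t½ = ln2 / k = 0.693147 / 0.02072 = 33.45 h

33 h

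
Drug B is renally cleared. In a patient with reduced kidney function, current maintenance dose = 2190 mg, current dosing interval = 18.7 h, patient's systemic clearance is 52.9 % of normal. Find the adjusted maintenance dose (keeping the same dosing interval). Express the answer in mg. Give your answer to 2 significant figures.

To keep the same average steady-state level, dosing rate must scale with clearance.
CL ratio = 52.9 / 100 = 0.5290
New dose (same interval) = 2190 × 0.5290 = 1159 mg

1200 mg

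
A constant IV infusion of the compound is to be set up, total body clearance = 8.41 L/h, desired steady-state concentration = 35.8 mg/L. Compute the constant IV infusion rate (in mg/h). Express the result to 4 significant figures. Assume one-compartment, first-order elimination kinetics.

301.1 mg/h

At steady state, infusion rate R₀ = Css × CL = 35.8 × 8.410 = 301.1 mg/h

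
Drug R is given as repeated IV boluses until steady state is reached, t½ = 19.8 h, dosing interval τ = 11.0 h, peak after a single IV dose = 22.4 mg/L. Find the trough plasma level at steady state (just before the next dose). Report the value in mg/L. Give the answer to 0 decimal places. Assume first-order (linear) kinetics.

48 mg/L

k = ln2 / t½ = 0.693147 / 19.8 = 0.03501 h⁻¹
e^(−kτ) = e^(−0.03501 × 11.0) = 0.6804
Accumulation ratio R = 1 / (1 − e^(−kτ)) = 1 / (1 − 0.6804) = 3.129
Steady-state trough = C₀ × R × e^(−kτ) = 22.4 × 3.129 × 0.6804 = 47.69 mg/L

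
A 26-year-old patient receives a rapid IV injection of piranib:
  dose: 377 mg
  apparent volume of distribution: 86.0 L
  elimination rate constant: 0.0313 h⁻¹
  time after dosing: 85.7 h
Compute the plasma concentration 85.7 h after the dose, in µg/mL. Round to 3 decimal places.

C₀ = Dose / Vd = 377.0 / 86.0 = 4.384 mg/L
C = C₀ · e^(−k·t) = 4.384 × e^(−0.03130 × 85.7)
  = 4.384 × 0.06840 = 0.2999 mg/L
(0.2999 mg/L = 0.2999 µg/mL)

0.300 µg/mL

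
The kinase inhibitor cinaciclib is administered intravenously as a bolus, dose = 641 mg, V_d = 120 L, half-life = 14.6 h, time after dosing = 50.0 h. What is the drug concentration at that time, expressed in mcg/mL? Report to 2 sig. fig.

C₀ = Dose / Vd = 641.0 / 120 = 5.342 mg/L
k = ln2 / t½ = 0.693147 / 14.6 = 0.04748 h⁻¹
C = C₀ · e^(−k·t) = 5.342 × e^(−0.04748 × 50.0)
  = 5.342 × 0.09311 = 0.4974 mg/L
(0.4974 mg/L = 0.4974 mcg/mL)

0.50 mcg/mL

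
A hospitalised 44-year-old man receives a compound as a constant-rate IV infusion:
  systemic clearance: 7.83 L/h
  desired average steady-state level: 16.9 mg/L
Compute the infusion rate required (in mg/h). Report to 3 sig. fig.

At steady state, infusion rate R₀ = Css × CL = 16.9 × 7.830 = 132.3 mg/h

132 mg/h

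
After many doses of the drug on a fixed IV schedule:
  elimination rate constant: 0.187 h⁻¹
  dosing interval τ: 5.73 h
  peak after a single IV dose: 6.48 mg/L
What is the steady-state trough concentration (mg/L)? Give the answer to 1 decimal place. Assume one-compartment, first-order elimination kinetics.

e^(−kτ) = e^(−0.1870 × 5.73) = 0.3425
Accumulation ratio R = 1 / (1 − e^(−kτ)) = 1 / (1 − 0.3425) = 1.521
Steady-state trough = C₀ × R × e^(−kτ) = 6.48 × 1.521 × 0.3425 = 3.376 mg/L

3.4 mg/L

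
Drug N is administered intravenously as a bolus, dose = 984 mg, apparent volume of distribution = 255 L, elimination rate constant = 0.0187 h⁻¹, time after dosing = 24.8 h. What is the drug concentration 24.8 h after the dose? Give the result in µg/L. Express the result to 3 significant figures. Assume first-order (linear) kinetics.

C₀ = Dose / Vd = 984.0 / 255 = 3.859 mg/L
C = C₀ · e^(−k·t) = 3.859 × e^(−0.01870 × 24.8)
  = 3.859 × 0.6289 = 2.427 mg/L
Convert: 2.427 mg/L × 1000 = 2427 µg/L

2430 µg/L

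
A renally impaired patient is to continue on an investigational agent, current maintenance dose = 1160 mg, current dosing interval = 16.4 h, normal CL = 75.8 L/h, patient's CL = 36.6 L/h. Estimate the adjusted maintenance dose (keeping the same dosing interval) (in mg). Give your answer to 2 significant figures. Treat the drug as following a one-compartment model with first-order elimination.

To keep the same average steady-state level, dosing rate must scale with clearance.
CL ratio = 36.6 / 75.8 = 0.4828
New dose (same interval) = 1160 × 0.4828 = 560.0 mg

560 mg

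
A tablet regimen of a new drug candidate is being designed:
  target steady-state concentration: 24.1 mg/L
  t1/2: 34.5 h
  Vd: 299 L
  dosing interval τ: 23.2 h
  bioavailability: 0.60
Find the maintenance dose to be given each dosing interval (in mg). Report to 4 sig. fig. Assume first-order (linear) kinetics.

k = ln2 / t½ = 0.693147 / 34.5 = 0.02009 h⁻¹
CL = k × Vd = 0.02009 × 299 = 6.007 L/h
At steady state, F × (Dose/τ) = Css × CL.
Dose = Css × CL × τ / F = 24.1 × 6.007 × 23.2 / 0.60 = 5598 mg

5598 mg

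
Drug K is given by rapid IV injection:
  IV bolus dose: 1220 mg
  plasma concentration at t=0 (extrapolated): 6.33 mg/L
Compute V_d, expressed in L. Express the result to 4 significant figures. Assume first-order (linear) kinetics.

Vd = Dose / C₀ = 1220 / 6.33 = 192.7 L

192.7 L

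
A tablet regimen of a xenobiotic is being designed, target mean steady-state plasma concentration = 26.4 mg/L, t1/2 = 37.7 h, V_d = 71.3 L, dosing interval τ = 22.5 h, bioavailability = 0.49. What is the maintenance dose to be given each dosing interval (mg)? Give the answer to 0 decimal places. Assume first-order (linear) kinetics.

k = ln2 / t½ = 0.693147 / 37.7 = 0.01839 h⁻¹
CL = k × Vd = 0.01839 × 71.3 = 1.311 L/h
At steady state, F × (Dose/τ) = Css × CL.
Dose = Css × CL × τ / F = 26.4 × 1.311 × 22.5 / 0.49 = 1589 mg

1589 mg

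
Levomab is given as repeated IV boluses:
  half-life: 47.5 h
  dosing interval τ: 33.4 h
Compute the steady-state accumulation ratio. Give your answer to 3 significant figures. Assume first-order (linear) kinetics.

2.59

k = ln2 / t½ = 0.693147 / 47.5 = 0.01459 h⁻¹
e^(−kτ) = e^(−0.01459 × 33.4) = 0.6143
Accumulation ratio R = 1 / (1 − e^(−kτ)) = 1 / (1 − 0.6143) = 2.593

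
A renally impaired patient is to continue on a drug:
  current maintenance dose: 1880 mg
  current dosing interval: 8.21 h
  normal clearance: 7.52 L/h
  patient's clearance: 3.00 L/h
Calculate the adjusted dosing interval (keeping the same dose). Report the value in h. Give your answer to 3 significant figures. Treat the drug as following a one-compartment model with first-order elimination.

20.6 h

To keep the same average steady-state level, dosing rate must scale with clearance.
CL ratio = 3.00 / 7.52 = 0.3989
New interval (same dose) = 8.21 / 0.3989 = 20.58 h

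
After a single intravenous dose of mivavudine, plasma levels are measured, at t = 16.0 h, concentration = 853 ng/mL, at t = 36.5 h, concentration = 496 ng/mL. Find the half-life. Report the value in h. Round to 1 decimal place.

26.2 h

k = ln(C₁/C₂) / (t₂ − t₁) = ln(853/496) / (36.5 − 16.0)
  = 0.5422 / 20.50 = 0.02645 h⁻¹
t½ = ln2 / k = 0.693147 / 0.02645 = 26.21 h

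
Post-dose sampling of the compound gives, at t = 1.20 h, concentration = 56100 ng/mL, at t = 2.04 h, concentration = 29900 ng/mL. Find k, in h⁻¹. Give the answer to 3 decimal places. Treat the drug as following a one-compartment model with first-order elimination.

0.749 h⁻¹

k = ln(C₁/C₂) / (t₂ − t₁) = ln(56100/29900) / (2.04 − 1.20)
  = 0.6293 / 0.8400 = 0.7492 h⁻¹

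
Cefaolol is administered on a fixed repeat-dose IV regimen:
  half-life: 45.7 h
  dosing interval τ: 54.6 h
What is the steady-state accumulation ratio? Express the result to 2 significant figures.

1.8

k = ln2 / t½ = 0.693147 / 45.7 = 0.01517 h⁻¹
e^(−kτ) = e^(−0.01517 × 54.6) = 0.4368
Accumulation ratio R = 1 / (1 − e^(−kτ)) = 1 / (1 − 0.4368) = 1.776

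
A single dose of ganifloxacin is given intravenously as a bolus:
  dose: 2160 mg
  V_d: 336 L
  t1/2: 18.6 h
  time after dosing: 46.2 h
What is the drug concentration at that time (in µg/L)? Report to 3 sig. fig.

C₀ = Dose / Vd = 2160 / 336 = 6.429 mg/L
k = ln2 / t½ = 0.693147 / 18.6 = 0.03727 h⁻¹
C = C₀ · e^(−k·t) = 6.429 × e^(−0.03727 × 46.2)
  = 6.429 × 0.1787 = 1.149 mg/L
Convert: 1.149 mg/L × 1000 = 1149 µg/L

1150 µg/L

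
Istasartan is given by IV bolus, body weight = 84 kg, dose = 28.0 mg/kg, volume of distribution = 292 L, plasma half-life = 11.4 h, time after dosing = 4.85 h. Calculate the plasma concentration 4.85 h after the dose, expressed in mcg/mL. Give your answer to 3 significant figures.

6.00 mcg/mL

Total dose = 28.0 × 84 = 2352 mg
C₀ = Dose / Vd = 2352 / 292 = 8.055 mg/L
k = ln2 / t½ = 0.693147 / 11.4 = 0.06080 h⁻¹
C = C₀ · e^(−k·t) = 8.055 × e^(−0.06080 × 4.85)
  = 8.055 × 0.7446 = 5.998 mg/L
(5.998 mg/L = 5.998 mcg/mL)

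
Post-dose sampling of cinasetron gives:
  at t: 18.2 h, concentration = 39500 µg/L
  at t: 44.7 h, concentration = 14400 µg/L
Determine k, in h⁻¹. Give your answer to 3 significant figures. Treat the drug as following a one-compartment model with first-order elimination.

0.0381 h⁻¹

k = ln(C₁/C₂) / (t₂ − t₁) = ln(39500/14400) / (44.7 − 18.2)
  = 1.009 / 26.50 = 0.03808 h⁻¹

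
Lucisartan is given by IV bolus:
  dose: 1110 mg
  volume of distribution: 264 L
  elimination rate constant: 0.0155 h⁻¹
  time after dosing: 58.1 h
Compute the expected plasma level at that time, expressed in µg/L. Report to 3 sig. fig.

C₀ = Dose / Vd = 1110 / 264 = 4.205 mg/L
C = C₀ · e^(−k·t) = 4.205 × e^(−0.01550 × 58.1)
  = 4.205 × 0.4063 = 1.708 mg/L
Convert: 1.708 mg/L × 1000 = 1708 µg/L

1710 µg/L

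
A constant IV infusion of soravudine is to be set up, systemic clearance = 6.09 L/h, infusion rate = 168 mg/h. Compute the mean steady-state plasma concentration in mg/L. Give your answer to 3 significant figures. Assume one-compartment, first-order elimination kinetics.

27.6 mg/L

At steady state Css = R₀ / CL = 168 / 6.090 = 27.59 mg/L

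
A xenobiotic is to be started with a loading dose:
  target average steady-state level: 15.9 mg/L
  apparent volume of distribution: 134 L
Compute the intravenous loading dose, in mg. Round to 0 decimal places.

LD = Css × Vd = 15.9 × 134 = 2131 mg

2131 mg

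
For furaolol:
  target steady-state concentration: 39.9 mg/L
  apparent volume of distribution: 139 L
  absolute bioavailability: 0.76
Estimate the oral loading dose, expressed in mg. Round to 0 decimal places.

LD = Css × Vd / F = 39.9 × 139 / 0.76 = 7298 mg

7298 mg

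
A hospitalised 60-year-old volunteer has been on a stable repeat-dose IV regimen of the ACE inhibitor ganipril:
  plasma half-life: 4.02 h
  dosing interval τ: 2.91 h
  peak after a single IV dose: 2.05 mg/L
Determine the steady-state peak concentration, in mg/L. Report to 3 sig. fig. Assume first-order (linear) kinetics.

k = ln2 / t½ = 0.693147 / 4.02 = 0.1724 h⁻¹
e^(−kτ) = e^(−0.1724 × 2.91) = 0.6055
Accumulation ratio R = 1 / (1 − e^(−kτ)) = 1 / (1 − 0.6055) = 2.535
Steady-state peak = C₀ × R = 2.05 × 2.535 = 5.197 mg/L

5.20 mg/L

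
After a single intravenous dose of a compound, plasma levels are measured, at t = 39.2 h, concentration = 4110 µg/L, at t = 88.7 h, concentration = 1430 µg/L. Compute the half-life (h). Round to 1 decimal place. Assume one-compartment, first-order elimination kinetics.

32.5 h

k = ln(C₁/C₂) / (t₂ − t₁) = ln(4110/1430) / (88.7 − 39.2)
  = 1.056 / 49.50 = 0.02133 h⁻¹
t½ = ln2 / k = 0.693147 / 0.02133 = 32.50 h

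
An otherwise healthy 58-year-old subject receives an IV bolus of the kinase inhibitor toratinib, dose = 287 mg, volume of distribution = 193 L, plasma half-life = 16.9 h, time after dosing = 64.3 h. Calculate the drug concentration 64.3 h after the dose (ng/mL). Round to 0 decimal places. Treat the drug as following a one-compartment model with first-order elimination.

106 ng/mL

C₀ = Dose / Vd = 287.0 / 193 = 1.487 mg/L
k = ln2 / t½ = 0.693147 / 16.9 = 0.04101 h⁻¹
C = C₀ · e^(−k·t) = 1.487 × e^(−0.04101 × 64.3)
  = 1.487 × 0.07158 = 0.1064 mg/L
Convert: 0.1064 mg/L × 1000 = 106.4 ng/mL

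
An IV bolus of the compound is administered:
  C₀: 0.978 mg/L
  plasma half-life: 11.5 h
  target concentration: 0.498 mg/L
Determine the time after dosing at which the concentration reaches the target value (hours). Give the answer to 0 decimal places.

k = ln2 / t½ = 0.693147 / 11.5 = 0.06027 h⁻¹
t = ln(C₀ / C) / k = ln(0.9780 / 0.498) / 0.06027
  = ln(1.964) / 0.06027 = 0.6750 / 0.06027 = 11.20 h

11 h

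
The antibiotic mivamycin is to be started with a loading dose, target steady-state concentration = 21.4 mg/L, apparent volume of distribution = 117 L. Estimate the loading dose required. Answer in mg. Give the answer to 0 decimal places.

LD = Css × Vd = 21.4 × 117 = 2504 mg

2504 mg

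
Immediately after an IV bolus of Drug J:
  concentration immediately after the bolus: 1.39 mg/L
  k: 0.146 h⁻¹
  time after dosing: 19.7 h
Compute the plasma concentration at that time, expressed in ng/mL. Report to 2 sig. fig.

C = C₀ · e^(−k·t) = 1.390 × e^(−0.1460 × 19.7)
  = 1.390 × 0.05635 = 0.07833 mg/L
Convert: 0.07833 mg/L × 1000 = 78.33 ng/mL

78 ng/mL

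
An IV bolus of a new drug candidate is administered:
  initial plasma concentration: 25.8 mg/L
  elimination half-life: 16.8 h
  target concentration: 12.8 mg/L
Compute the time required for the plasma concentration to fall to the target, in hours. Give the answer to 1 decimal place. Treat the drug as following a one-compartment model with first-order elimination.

k = ln2 / t½ = 0.693147 / 16.8 = 0.04126 h⁻¹
t = ln(C₀ / C) / k = ln(25.80 / 12.8) / 0.04126
  = ln(2.016) / 0.04126 = 0.7011 / 0.04126 = 16.99 h

17.0 h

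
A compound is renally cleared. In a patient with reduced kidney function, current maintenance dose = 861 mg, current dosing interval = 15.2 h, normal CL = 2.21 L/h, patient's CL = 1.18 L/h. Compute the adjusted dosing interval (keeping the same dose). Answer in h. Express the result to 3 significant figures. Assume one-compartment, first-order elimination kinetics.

To keep the same average steady-state level, dosing rate must scale with clearance.
CL ratio = 1.18 / 2.21 = 0.5339
New interval (same dose) = 15.2 / 0.5339 = 28.47 h

28.5 h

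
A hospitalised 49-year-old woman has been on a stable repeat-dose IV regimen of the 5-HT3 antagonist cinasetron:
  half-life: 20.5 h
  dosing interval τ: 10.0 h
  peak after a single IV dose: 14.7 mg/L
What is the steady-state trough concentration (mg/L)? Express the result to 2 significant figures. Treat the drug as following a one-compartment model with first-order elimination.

k = ln2 / t½ = 0.693147 / 20.5 = 0.03381 h⁻¹
e^(−kτ) = e^(−0.03381 × 10.0) = 0.7131
Accumulation ratio R = 1 / (1 − e^(−kτ)) = 1 / (1 − 0.7131) = 3.486
Steady-state trough = C₀ × R × e^(−kτ) = 14.7 × 3.486 × 0.7131 = 36.54 mg/L

37 mg/L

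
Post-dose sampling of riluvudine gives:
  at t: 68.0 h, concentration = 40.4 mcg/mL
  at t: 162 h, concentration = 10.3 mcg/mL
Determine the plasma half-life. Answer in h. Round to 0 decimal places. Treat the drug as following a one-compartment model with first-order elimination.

k = ln(C₁/C₂) / (t₂ − t₁) = ln(40.4/10.3) / (162 − 68.0)
  = 1.367 / 94.00 = 0.01454 h⁻¹
t½ = ln2 / k = 0.693147 / 0.01454 = 47.67 h

48 h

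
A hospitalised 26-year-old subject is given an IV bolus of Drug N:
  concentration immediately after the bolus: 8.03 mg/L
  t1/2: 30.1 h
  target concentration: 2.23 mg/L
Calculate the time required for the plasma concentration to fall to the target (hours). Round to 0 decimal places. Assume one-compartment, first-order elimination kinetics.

k = ln2 / t½ = 0.693147 / 30.1 = 0.02303 h⁻¹
t = ln(C₀ / C) / k = ln(8.030 / 2.23) / 0.02303
  = ln(3.601) / 0.02303 = 1.281 / 0.02303 = 55.62 h

56 h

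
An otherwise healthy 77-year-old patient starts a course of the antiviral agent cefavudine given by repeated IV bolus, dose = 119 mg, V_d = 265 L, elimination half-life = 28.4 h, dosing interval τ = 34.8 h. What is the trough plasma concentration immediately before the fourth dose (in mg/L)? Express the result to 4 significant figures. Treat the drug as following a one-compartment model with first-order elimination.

C₀ per dose = Dose / Vd = 119 / 265 = 0.4491 mg/L
k = ln2 / t½ = 0.693147 / 28.4 = 0.02441 h⁻¹
Fraction remaining after one interval: r = e^(−kτ) = e^(−0.02441 × 34.8) = 0.4276
Before dose 4, 3 doses have been given (aged 1τ, 2τ, 3τ).
C_trough = C₀ × (r + r² + … + r^3) = C₀ × r(1−r^3)/(1−r)
        = 0.4491 × 0.4276 × (1 − 0.07818) / (1 − 0.4276) = 0.3093 mg/L

0.3093 mg/L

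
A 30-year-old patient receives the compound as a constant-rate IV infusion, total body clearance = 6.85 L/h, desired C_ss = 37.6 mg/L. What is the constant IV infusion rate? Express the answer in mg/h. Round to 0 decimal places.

258 mg/h

At steady state, infusion rate R₀ = Css × CL = 37.6 × 6.850 = 257.6 mg/h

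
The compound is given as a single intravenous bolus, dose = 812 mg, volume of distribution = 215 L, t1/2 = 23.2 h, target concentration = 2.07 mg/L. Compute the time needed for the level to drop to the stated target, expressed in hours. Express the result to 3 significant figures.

20.1 h

C₀ = Dose / Vd = 812.0 / 215 = 3.777 mg/L
k = ln2 / t½ = 0.693147 / 23.2 = 0.02988 h⁻¹
t = ln(C₀ / C) / k = ln(3.777 / 2.07) / 0.02988
  = ln(1.825) / 0.02988 = 0.6016 / 0.02988 = 20.13 h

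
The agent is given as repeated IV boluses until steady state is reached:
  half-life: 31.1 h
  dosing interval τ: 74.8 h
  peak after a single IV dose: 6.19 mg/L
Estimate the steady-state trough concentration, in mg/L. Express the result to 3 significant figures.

1.44 mg/L

k = ln2 / t½ = 0.693147 / 31.1 = 0.02229 h⁻¹
e^(−kτ) = e^(−0.02229 × 74.8) = 0.1888
Accumulation ratio R = 1 / (1 − e^(−kτ)) = 1 / (1 − 0.1888) = 1.233
Steady-state trough = C₀ × R × e^(−kτ) = 6.19 × 1.233 × 0.1888 = 1.441 mg/L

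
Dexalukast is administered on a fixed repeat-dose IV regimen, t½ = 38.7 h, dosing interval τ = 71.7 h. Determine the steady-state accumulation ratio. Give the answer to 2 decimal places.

1.38

k = ln2 / t½ = 0.693147 / 38.7 = 0.01791 h⁻¹
e^(−kτ) = e^(−0.01791 × 71.7) = 0.2769
Accumulation ratio R = 1 / (1 − e^(−kτ)) = 1 / (1 − 0.2769) = 1.383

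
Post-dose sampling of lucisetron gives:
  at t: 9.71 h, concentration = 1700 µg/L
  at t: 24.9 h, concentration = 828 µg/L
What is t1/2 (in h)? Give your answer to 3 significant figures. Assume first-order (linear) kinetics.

14.6 h

k = ln(C₁/C₂) / (t₂ − t₁) = ln(1700/828) / (24.9 − 9.71)
  = 0.7194 / 15.19 = 0.04736 h⁻¹
t½ = ln2 / k = 0.693147 / 0.04736 = 14.64 h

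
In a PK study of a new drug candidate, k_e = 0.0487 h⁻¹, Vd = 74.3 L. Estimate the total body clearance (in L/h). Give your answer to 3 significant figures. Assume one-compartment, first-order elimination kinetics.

3.62 L/h

CL = k × Vd = 0.0487 × 74.3 = 3.618 L/h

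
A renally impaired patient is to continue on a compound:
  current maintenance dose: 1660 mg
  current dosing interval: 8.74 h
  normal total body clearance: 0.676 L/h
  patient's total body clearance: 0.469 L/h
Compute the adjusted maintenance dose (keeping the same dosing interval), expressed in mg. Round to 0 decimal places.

1152 mg

To keep the same average steady-state level, dosing rate must scale with clearance.
CL ratio = 0.469 / 0.676 = 0.6938
New dose (same interval) = 1660 × 0.6938 = 1152 mg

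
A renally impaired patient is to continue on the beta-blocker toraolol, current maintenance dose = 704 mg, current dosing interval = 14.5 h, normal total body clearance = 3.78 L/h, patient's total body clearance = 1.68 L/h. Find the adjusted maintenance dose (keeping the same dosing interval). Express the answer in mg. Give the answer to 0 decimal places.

313 mg

To keep the same average steady-state level, dosing rate must scale with clearance.
CL ratio = 1.68 / 3.78 = 0.4444
New dose (same interval) = 704 × 0.4444 = 312.9 mg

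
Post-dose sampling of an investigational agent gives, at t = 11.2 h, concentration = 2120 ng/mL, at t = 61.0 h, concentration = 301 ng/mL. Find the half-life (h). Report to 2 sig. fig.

k = ln(C₁/C₂) / (t₂ − t₁) = ln(2120/301) / (61.0 − 11.2)
  = 1.952 / 49.80 = 0.03920 h⁻¹
t½ = ln2 / k = 0.693147 / 0.03920 = 17.68 h

18 h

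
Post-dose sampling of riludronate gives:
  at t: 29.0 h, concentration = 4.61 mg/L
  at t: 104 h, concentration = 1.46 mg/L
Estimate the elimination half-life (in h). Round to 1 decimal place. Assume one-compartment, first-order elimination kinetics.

k = ln(C₁/C₂) / (t₂ − t₁) = ln(4.61/1.46) / (104 − 29.0)
  = 1.150 / 75.00 = 0.01533 h⁻¹
t½ = ln2 / k = 0.693147 / 0.01533 = 45.22 h

45.2 h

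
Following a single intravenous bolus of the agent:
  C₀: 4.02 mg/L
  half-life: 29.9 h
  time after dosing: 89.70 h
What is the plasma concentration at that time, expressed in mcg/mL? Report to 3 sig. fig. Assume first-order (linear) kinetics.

0.503 mcg/mL

k = ln2 / t½ = 0.693147 / 29.9 = 0.02318 h⁻¹
t / t½ = 89.70 / 29.9 = 3 half-lives
C = C₀ × (1/2)^3 = 4.020 × 0.1250 = 0.5025 mg/L
(0.5025 mg/L = 0.5025 mcg/mL)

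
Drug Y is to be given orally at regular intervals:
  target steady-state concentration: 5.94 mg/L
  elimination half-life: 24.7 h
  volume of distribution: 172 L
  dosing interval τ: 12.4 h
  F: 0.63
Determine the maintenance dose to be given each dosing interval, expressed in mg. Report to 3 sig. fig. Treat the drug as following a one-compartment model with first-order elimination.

k = ln2 / t½ = 0.693147 / 24.7 = 0.02806 h⁻¹
CL = k × Vd = 0.02806 × 172 = 4.826 L/h
At steady state, F × (Dose/τ) = Css × CL.
Dose = Css × CL × τ / F = 5.94 × 4.826 × 12.4 / 0.63 = 564.2 mg

564 mg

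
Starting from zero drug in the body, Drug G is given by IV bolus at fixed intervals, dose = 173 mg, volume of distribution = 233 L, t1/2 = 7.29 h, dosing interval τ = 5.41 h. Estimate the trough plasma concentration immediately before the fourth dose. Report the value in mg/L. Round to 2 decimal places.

0.87 mg/L

C₀ per dose = Dose / Vd = 173 / 233 = 0.7425 mg/L
k = ln2 / t½ = 0.693147 / 7.29 = 0.09508 h⁻¹
Fraction remaining after one interval: r = e^(−kτ) = e^(−0.09508 × 5.41) = 0.5979
Before dose 4, 3 doses have been given (aged 1τ, 2τ, 3τ).
C_trough = C₀ × (r + r² + … + r^3) = C₀ × r(1−r^3)/(1−r)
        = 0.7425 × 0.5979 × (1 − 0.2137) / (1 − 0.5979) = 0.8681 mg/L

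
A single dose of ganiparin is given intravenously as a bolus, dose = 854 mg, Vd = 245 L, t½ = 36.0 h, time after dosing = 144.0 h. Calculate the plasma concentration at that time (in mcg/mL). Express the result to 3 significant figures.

C₀ = Dose / Vd = 854.0 / 245 = 3.486 mg/L
k = ln2 / t½ = 0.693147 / 36.0 = 0.01925 h⁻¹
t / t½ = 144.0 / 36.0 = 4 half-lives
C = C₀ × (1/2)^4 = 3.486 × 0.06250 = 0.2179 mg/L
(0.2179 mg/L = 0.2179 mcg/mL)

0.218 mcg/mL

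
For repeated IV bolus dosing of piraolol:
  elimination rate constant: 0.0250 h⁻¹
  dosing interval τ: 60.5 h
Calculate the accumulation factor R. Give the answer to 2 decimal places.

1.28

e^(−kτ) = e^(−0.02500 × 60.5) = 0.2204
Accumulation ratio R = 1 / (1 − e^(−kτ)) = 1 / (1 − 0.2204) = 1.283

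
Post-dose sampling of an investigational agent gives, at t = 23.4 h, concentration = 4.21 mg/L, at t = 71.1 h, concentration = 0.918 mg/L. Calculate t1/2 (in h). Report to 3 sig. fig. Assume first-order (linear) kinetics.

k = ln(C₁/C₂) / (t₂ − t₁) = ln(4.21/0.918) / (71.1 − 23.4)
  = 1.523 / 47.70 = 0.03193 h⁻¹
t½ = ln2 / k = 0.693147 / 0.03193 = 21.71 h

21.7 h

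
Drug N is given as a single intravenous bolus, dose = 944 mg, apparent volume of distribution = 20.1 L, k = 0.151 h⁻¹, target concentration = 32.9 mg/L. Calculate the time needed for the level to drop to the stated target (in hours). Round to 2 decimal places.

2.36 h

C₀ = Dose / Vd = 944.0 / 20.1 = 46.97 mg/L
t = ln(C₀ / C) / k = ln(46.97 / 32.9) / 0.1510
  = ln(1.428) / 0.1510 = 0.3563 / 0.1510 = 2.360 h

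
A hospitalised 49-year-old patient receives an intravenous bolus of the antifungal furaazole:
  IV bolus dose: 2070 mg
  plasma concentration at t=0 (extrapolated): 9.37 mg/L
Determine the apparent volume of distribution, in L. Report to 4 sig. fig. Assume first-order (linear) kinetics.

Vd = Dose / C₀ = 2070 / 9.37 = 220.9 L

220.9 L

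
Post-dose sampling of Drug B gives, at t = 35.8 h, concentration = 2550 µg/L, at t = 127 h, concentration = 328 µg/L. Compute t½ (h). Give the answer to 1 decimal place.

30.8 h

k = ln(C₁/C₂) / (t₂ − t₁) = ln(2550/328) / (127 − 35.8)
  = 2.051 / 91.20 = 0.02249 h⁻¹
t½ = ln2 / k = 0.693147 / 0.02249 = 30.82 h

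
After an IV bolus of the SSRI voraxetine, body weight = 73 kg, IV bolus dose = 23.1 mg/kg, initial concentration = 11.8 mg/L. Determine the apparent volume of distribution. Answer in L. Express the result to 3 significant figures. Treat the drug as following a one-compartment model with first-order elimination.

Dose = 23.1 × 73 = 1686 mg
Vd = Dose / C₀ = 1686 / 11.8 = 142.9 L

143 L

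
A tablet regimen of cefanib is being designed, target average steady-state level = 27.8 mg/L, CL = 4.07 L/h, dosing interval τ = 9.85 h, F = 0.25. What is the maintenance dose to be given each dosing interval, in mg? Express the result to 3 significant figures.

At steady state, F × (Dose/τ) = Css × CL.
Dose = Css × CL × τ / F = 27.8 × 4.070 × 9.85 / 0.25 = 4458 mg

4460 mg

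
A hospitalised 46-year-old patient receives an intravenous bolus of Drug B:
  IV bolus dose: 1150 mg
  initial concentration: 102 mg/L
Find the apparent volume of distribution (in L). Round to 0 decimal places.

Vd = Dose / C₀ = 1150 / 102 = 11.27 L

11 L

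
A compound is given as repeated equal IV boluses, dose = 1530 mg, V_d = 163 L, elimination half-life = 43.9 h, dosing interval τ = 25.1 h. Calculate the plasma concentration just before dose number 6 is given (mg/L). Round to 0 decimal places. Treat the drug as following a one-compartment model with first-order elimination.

17 mg/L

C₀ per dose = Dose / Vd = 1530 / 163 = 9.387 mg/L
k = ln2 / t½ = 0.693147 / 43.9 = 0.01579 h⁻¹
Fraction remaining after one interval: r = e^(−kτ) = e^(−0.01579 × 25.1) = 0.6728
Before dose 6, 5 doses have been given (aged 1τ, 2τ, 3τ, 4τ, 5τ).
C_trough = C₀ × (r + r² + … + r^5) = C₀ × r(1−r^5)/(1−r)
        = 9.387 × 0.6728 × (1 − 0.1379) / (1 − 0.6728) = 16.64 mg/L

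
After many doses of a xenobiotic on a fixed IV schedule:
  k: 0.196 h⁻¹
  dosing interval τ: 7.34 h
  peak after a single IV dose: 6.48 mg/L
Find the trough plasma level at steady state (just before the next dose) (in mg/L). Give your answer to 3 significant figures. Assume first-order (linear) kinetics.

e^(−kτ) = e^(−0.1960 × 7.34) = 0.2373
Accumulation ratio R = 1 / (1 − e^(−kτ)) = 1 / (1 − 0.2373) = 1.311
Steady-state trough = C₀ × R × e^(−kτ) = 6.48 × 1.311 × 0.2373 = 2.016 mg/L

2.02 mg/L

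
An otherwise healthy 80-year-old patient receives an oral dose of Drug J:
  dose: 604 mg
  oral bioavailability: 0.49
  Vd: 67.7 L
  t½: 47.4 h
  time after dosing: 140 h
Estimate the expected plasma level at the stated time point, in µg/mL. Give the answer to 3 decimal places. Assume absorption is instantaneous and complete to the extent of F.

0.564 µg/mL

Amount reaching circulation = F × Dose = 0.49 × 604.0 = 296.0 mg
C₀ = F·Dose / Vd = 296.0 / 67.7 = 4.372 mg/L
k = ln2 / t½ = 0.693147 / 47.4 = 0.01462 h⁻¹
C = C₀ · e^(−k·t) = 4.372 × e^(−0.01462 × 140)
  = 4.372 × 0.1291 = 0.5644 mg/L
(0.5644 mg/L = 0.5644 µg/mL)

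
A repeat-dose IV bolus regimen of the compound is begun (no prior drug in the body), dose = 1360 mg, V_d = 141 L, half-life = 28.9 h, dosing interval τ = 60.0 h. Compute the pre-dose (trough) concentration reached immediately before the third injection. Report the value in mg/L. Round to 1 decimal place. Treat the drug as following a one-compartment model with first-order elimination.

C₀ per dose = Dose / Vd = 1360 / 141 = 9.645 mg/L
k = ln2 / t½ = 0.693147 / 28.9 = 0.02398 h⁻¹
Fraction remaining after one interval: r = e^(−kτ) = e^(−0.02398 × 60.0) = 0.2372
Before dose 3, 2 doses have been given (aged 1τ, 2τ).
C_trough = C₀ × (r + r²) = 9.645 × (0.2372 + 0.05626) = 2.830 mg/L

2.8 mg/L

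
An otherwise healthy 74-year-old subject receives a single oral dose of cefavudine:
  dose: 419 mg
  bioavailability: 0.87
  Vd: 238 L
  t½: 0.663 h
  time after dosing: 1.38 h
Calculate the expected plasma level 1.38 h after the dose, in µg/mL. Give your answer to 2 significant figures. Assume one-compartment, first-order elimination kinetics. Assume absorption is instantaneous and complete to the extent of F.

Amount reaching circulation = F × Dose = 0.87 × 419.0 = 364.5 mg
C₀ = F·Dose / Vd = 364.5 / 238 = 1.532 mg/L
k = ln2 / t½ = 0.693147 / 0.663 = 1.045 h⁻¹
C = C₀ · e^(−k·t) = 1.532 × e^(−1.045 × 1.38)
  = 1.532 × 0.2364 = 0.3622 mg/L
(0.3622 mg/L = 0.3622 µg/mL)

0.36 µg/mL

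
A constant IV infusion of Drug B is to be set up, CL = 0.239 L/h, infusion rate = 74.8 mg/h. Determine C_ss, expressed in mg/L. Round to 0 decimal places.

313 mg/L

At steady state Css = R₀ / CL = 74.8 / 0.2390 = 313.0 mg/L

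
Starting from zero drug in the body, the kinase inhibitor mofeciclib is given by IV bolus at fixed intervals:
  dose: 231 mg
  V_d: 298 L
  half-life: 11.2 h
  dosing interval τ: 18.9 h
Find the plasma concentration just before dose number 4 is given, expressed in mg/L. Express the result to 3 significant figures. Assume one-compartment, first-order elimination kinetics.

0.339 mg/L

C₀ per dose = Dose / Vd = 231 / 298 = 0.7752 mg/L
k = ln2 / t½ = 0.693147 / 11.2 = 0.06189 h⁻¹
Fraction remaining after one interval: r = e^(−kτ) = e^(−0.06189 × 18.9) = 0.3105
Before dose 4, 3 doses have been given (aged 1τ, 2τ, 3τ).
C_trough = C₀ × (r + r² + … + r^3) = C₀ × r(1−r^3)/(1−r)
        = 0.7752 × 0.3105 × (1 − 0.02994) / (1 − 0.3105) = 0.3386 mg/L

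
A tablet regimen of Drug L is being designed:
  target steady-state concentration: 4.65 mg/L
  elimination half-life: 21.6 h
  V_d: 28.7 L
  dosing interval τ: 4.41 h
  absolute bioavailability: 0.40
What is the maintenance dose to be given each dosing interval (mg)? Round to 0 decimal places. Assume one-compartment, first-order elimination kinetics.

47 mg

k = ln2 / t½ = 0.693147 / 21.6 = 0.03209 h⁻¹
CL = k × Vd = 0.03209 × 28.7 = 0.9210 L/h
At steady state, F × (Dose/τ) = Css × CL.
Dose = Css × CL × τ / F = 4.65 × 0.9210 × 4.41 / 0.40 = 47.22 mg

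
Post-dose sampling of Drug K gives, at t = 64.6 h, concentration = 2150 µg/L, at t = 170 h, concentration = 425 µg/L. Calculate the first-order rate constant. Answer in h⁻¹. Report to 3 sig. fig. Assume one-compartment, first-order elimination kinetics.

0.0154 h⁻¹

k = ln(C₁/C₂) / (t₂ − t₁) = ln(2150/425) / (170 − 64.6)
  = 1.621 / 105.4 = 0.01538 h⁻¹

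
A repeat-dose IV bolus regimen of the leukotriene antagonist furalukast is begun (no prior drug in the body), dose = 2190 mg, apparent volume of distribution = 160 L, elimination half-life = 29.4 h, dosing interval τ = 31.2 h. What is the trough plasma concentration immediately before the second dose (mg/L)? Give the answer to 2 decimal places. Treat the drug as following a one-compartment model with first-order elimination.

C₀ per dose = Dose / Vd = 2190 / 160 = 13.69 mg/L
k = ln2 / t½ = 0.693147 / 29.4 = 0.02358 h⁻¹
Fraction remaining after one interval: r = e^(−kτ) = e^(−0.02358 × 31.2) = 0.4792
Before dose 2, 1 dose has been given (aged 1τ).
C_trough = C₀ × r = 13.69 × 0.4792 = 6.560 mg/L

6.56 mg/L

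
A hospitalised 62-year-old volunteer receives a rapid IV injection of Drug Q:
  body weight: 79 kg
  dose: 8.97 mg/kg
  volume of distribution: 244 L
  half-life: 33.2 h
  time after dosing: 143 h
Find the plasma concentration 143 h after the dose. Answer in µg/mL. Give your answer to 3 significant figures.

0.147 µg/mL

Total dose = 8.97 × 79 = 708.6 mg
C₀ = Dose / Vd = 708.6 / 244 = 2.904 mg/L
k = ln2 / t½ = 0.693147 / 33.2 = 0.02088 h⁻¹
C = C₀ · e^(−k·t) = 2.904 × e^(−0.02088 × 143)
  = 2.904 × 0.05050 = 0.1467 mg/L
(0.1467 mg/L = 0.1467 µg/mL)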